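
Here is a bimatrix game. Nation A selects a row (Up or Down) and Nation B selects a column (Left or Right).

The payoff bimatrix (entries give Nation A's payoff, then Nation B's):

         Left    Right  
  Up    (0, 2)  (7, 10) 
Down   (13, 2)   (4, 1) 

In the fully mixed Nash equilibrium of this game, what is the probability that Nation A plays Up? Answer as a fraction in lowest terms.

Let x be the probability that Nation A plays Up. In a completely mixed equilibrium, Nation B must be indifferent between Left and Right.
Nation B's expected payoff from Left is 2x + 2(1−x); from Right it is 10x + (1−x).
Setting these equal: 2 = 9x + 1, so x = 1/9.

1/9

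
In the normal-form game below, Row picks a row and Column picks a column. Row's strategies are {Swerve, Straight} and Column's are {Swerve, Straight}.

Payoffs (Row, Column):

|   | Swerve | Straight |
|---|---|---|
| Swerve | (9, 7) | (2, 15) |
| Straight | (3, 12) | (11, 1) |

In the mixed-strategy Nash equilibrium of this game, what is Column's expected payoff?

First find x, the probability Row plays Swerve, from Column's indifference between Swerve and Straight: 7x + 12(1−x) = 15x + (1−x), giving x = 11/19.
Since Column is indifferent in equilibrium, Column's expected payoff equals the payoff from either column against (11/19, 8/19). Using Swerve: 7(11/19) + 12(8/19) = 173/19.

173/19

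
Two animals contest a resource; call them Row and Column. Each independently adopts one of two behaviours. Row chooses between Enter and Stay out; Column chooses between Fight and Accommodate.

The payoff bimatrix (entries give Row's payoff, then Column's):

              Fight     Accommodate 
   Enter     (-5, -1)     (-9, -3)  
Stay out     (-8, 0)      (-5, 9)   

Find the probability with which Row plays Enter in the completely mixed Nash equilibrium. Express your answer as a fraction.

9/11

Let r be the probability that Row plays Enter. In a completely mixed equilibrium, Column must be indifferent between Fight and Accommodate.
Column's expected payoff from Fight is −r; from Accommodate it is −3r + 9(1−r).
Setting these equal: −r = −12r + 9, so r = 9/11.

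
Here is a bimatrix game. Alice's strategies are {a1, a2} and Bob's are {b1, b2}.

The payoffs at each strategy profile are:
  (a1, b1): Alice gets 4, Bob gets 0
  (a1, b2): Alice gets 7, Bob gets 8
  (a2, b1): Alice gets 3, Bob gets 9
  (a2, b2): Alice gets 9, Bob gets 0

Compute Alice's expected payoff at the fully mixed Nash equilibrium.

First find q, the probability Bob plays b1, from Alice's indifference between a1 and a2: 4q + 7(1−q) = 3q + 9(1−q), giving q = 2/3.
Since Alice is indifferent in equilibrium, Alice's expected payoff equals the payoff from either row against (2/3, 1/3). Using a1: 4(2/3) + 7(1/3) = 5.

5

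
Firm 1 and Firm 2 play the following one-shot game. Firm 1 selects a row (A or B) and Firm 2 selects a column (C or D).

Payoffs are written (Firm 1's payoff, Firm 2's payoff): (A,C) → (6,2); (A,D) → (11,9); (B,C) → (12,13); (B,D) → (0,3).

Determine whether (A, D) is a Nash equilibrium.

At (A, D), Firm 1 earns 11; switching to B would give 0, so Firm 1 has no profitable deviation.
Firm 2 earns 9; switching to C would give 2, so Firm 2 has no profitable deviation.
Neither player can gain by a unilateral deviation, so this profile is a Nash equilibrium.

Yes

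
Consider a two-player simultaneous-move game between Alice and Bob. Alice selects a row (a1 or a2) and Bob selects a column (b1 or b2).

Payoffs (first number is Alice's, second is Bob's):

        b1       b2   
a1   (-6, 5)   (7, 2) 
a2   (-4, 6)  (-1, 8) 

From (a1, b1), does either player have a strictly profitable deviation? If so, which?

Alice

Alice at (a1, b1) earns -6; deviating to a2 yields -4 — a strict improvement.
Bob earns 5; deviating to b2 yields 2 — not better.
Only Alice has a strictly profitable deviation.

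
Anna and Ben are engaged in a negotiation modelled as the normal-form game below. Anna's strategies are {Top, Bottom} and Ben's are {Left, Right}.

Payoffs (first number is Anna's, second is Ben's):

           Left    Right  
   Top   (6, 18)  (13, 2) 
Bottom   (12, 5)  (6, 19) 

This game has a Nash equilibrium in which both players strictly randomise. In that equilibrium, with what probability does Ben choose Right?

Let c be the probability that Ben plays Left. In a completely mixed equilibrium, Anna must be indifferent between Top and Bottom.
Anna's expected payoff from Top is 6c + 13(1−c); from Bottom it is 12c + 6(1−c).
Setting these equal: −7c + 13 = 6c + 6, so c = 7/13.
Therefore Ben plays Right with probability 1 − 7/13 = 6/13.

6/13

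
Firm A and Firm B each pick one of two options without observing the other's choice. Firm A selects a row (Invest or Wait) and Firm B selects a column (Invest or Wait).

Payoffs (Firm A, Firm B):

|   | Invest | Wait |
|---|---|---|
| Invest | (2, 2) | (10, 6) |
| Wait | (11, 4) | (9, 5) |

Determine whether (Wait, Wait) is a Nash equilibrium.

No

At (Wait, Wait), Firm A earns 9; switching to Invest would give 10, so Firm A would deviate.
Firm B earns 5; switching to Invest would give 4, so Firm B has no profitable deviation.
Since at least one player can profitably deviate, this is not a Nash equilibrium.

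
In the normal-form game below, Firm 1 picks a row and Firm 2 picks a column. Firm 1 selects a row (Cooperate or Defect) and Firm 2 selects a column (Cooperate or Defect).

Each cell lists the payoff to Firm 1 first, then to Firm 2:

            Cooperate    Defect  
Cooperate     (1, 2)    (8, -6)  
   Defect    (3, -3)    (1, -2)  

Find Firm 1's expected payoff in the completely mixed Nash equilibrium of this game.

23/9

First find y, the probability Firm 2 plays Cooperate, from Firm 1's indifference between Cooperate and Defect: y + 8(1−y) = 3y + (1−y), giving y = 7/9.
Since Firm 1 is indifferent in equilibrium, Firm 1's expected payoff equals the payoff from either row against (7/9, 2/9). Using Cooperate: (7/9) + 8(2/9) = 23/9.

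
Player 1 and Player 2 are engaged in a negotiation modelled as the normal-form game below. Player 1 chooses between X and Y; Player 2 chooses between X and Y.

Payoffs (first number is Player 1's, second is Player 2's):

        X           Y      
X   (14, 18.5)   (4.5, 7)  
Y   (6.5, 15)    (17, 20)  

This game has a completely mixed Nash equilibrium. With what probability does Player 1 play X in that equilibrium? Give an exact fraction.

10/33

Let r be the probability that Player 1 plays X. In a completely mixed equilibrium, Player 2 must be indifferent between X and Y.
Player 2's expected payoff from X is 18.5r + 15(1−r); from Y it is 7r + 20(1−r).
Setting these equal: 3.5r + 15 = −13r + 20, so r = 10/33.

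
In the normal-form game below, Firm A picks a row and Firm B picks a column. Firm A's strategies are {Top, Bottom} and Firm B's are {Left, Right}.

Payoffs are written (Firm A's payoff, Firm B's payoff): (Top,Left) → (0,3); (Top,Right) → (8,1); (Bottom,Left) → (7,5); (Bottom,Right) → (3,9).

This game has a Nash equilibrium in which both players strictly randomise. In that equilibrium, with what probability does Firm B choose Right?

7/12

Let y be the probability that Firm B plays Left. In a completely mixed equilibrium, Firm A must be indifferent between Top and Bottom.
Firm A's expected payoff from Top is 8(1−y); from Bottom it is 7y + 3(1−y).
Setting these equal: −8y + 8 = 4y + 3, so y = 5/12.
Therefore Firm B plays Right with probability 1 − 5/12 = 7/12.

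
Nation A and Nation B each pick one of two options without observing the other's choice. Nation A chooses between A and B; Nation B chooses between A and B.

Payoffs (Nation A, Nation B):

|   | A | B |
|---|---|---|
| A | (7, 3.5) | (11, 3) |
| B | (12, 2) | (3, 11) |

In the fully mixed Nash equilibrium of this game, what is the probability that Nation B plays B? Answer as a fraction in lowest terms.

5/13

Let y be the probability that Nation B plays A. In a completely mixed equilibrium, Nation A must be indifferent between A and B.
Nation A's expected payoff from A is 7y + 11(1−y); from B it is 12y + 3(1−y).
Setting these equal: −4y + 11 = 9y + 3, so y = 8/13.
Therefore Nation B plays B with probability 1 − 8/13 = 5/13.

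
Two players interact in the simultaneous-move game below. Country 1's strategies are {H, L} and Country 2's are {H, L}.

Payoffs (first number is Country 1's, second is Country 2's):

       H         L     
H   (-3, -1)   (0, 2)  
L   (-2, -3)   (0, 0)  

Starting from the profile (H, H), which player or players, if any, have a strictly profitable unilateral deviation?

Both

Country 1 at (H, H) earns -3; deviating to L yields -2 — a strict improvement.
Country 2 earns -1; deviating to L yields 2 — a strict improvement.
Both Country 1 and Country 2 have strictly profitable deviations.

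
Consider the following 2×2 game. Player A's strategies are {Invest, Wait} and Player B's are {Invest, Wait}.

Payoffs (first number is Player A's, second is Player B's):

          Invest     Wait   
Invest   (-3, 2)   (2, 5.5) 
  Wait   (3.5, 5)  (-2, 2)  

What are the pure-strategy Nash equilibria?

(Invest, Invest): Player A prefers Wait (3.5 > -3); Player B prefers Wait (5.5 > 2) — not an equilibrium.
(Invest, Wait): Player A gets 2 ≥ -2 from Wait, and Player B gets 5.5 ≥ 2 from Invest — Nash equilibrium.
(Wait, Invest): Player A gets 3.5 ≥ -3 from Invest, and Player B gets 5 ≥ 2 from Wait — Nash equilibrium.
(Wait, Wait): Player A prefers Invest (2 > -2); Player B prefers Invest (5 > 2) — not an equilibrium.

(Invest, Wait) and (Wait, Invest)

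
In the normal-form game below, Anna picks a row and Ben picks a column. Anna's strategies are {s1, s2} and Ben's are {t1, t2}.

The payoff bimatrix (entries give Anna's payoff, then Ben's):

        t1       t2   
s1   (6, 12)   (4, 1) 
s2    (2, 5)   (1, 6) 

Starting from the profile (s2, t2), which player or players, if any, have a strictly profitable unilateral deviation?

Anna at (s2, t2) earns 1; deviating to s1 yields 4 — a strict improvement.
Ben earns 6; deviating to t1 yields 5 — not better.
Only Anna has a strictly profitable deviation.

Anna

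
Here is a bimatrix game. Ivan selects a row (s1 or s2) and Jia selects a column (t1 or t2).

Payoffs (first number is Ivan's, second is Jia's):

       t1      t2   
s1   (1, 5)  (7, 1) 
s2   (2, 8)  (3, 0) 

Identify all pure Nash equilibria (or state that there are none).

(s1, t1): Ivan prefers s2 (2 > 1) — not an equilibrium.
(s1, t2): Jia prefers t1 (5 > 1) — not an equilibrium.
(s2, t1): Ivan gets 2 ≥ 1 from s1, and Jia gets 8 ≥ 0 from t2 — Nash equilibrium.
(s2, t2): Ivan prefers s1 (7 > 3); Jia prefers t1 (8 > 0) — not an equilibrium.

(s2, t1)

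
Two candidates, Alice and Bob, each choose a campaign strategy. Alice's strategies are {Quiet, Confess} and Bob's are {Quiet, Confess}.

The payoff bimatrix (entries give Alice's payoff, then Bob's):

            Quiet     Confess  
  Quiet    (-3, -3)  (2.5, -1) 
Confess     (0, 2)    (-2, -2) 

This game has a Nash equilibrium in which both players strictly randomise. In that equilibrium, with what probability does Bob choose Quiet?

3/5

Let q be the probability that Bob plays Quiet. In a completely mixed equilibrium, Alice must be indifferent between Quiet and Confess.
Alice's expected payoff from Quiet is −3q + 2.5(1−q); from Confess it is −2(1−q).
Setting these equal: −5.5q + 2.5 = 2q − 2, so q = 3/5.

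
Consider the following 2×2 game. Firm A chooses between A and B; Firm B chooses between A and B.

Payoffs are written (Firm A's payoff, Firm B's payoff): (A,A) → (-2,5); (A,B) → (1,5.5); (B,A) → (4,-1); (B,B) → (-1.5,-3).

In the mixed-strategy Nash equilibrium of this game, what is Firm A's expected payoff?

First find y, the probability Firm B plays A, from Firm A's indifference between A and B: −2y + (1−y) = 4y − 1.5(1−y), giving y = 5/17.
Since Firm A is indifferent in equilibrium, Firm A's expected payoff equals the payoff from either row against (5/17, 12/17). Using A: −2(5/17) + (12/17) = 2/17.

2/17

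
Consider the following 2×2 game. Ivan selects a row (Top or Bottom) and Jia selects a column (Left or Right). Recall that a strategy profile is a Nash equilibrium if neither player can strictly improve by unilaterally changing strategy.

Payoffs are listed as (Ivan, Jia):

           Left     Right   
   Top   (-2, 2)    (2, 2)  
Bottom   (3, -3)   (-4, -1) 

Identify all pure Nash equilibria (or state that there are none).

(Top, Left): Ivan prefers Bottom (3 > -2) — not an equilibrium.
(Top, Right): Ivan gets 2 ≥ -4 from Bottom, and Jia gets 2 ≥ 2 from Left — Nash equilibrium.
(Bottom, Left): Jia prefers Right (-1 > -3) — not an equilibrium.
(Bottom, Right): Ivan prefers Top (2 > -4) — not an equilibrium.

(Top, Right)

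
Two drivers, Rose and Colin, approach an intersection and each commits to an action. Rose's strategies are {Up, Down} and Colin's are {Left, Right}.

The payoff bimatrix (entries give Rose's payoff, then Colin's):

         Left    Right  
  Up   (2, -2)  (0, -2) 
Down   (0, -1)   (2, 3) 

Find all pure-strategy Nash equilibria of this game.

(Up, Left): Rose gets 2 ≥ 0 from Down, and Colin gets -2 ≥ -2 from Right — Nash equilibrium.
(Up, Right): Rose prefers Down (2 > 0) — not an equilibrium.
(Down, Left): Rose prefers Up (2 > 0); Colin prefers Right (3 > -1) — not an equilibrium.
(Down, Right): Rose gets 2 ≥ 0 from Up, and Colin gets 3 ≥ -1 from Left — Nash equilibrium.

(Up, Left) and (Down, Right)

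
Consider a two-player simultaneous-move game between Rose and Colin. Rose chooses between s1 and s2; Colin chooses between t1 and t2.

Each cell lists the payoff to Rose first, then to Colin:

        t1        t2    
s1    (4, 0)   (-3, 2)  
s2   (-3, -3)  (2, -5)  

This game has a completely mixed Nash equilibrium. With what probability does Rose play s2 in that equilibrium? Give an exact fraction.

1/2

Let p be the probability that Rose plays s1. In a completely mixed equilibrium, Colin must be indifferent between t1 and t2.
Colin's expected payoff from t1 is −3(1−p); from t2 it is 2p − 5(1−p).
Setting these equal: 3p − 3 = 7p − 5, so p = 1/2.
Therefore Rose plays s2 with probability 1 − 1/2 = 1/2.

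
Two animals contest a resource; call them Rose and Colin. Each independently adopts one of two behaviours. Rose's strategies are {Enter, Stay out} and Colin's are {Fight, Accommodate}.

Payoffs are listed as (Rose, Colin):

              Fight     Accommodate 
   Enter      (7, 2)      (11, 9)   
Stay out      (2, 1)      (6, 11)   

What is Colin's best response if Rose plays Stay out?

Against Stay out, Colin earns 1 from Fight and 11 from Accommodate.
So Accommodate is the best response.

Accommodate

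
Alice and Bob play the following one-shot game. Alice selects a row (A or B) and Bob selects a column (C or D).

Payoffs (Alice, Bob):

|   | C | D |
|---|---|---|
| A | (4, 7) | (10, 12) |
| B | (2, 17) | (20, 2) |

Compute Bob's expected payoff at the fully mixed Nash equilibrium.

First find x, the probability Alice plays A, from Bob's indifference between C and D: 7x + 17(1−x) = 12x + 2(1−x), giving x = 3/4.
Since Bob is indifferent in equilibrium, Bob's expected payoff equals the payoff from either column against (3/4, 1/4). Using C: 7(3/4) + 17(1/4) = 19/2.

19/2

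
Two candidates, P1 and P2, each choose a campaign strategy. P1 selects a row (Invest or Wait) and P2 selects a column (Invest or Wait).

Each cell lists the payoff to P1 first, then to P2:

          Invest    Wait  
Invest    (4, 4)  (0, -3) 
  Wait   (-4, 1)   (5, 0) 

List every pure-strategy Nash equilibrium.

(Invest, Invest)

(Invest, Invest): P1 gets 4 ≥ -4 from Wait, and P2 gets 4 ≥ -3 from Wait — Nash equilibrium.
(Invest, Wait): P1 prefers Wait (5 > 0); P2 prefers Invest (4 > -3) — not an equilibrium.
(Wait, Invest): P1 prefers Invest (4 > -4) — not an equilibrium.
(Wait, Wait): P2 prefers Invest (1 > 0) — not an equilibrium.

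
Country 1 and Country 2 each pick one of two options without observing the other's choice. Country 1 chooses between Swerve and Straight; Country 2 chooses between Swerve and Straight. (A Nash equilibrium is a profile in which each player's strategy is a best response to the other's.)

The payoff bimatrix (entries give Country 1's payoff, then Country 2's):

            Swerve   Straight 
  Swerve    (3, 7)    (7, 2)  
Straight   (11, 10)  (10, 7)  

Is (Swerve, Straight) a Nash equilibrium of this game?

No

At (Swerve, Straight), Country 1 earns 7; switching to Straight would give 10, so Country 1 would deviate.
Country 2 earns 2; switching to Swerve would give 7, so Country 2 would deviate.
Since at least one player can profitably deviate, this is not a Nash equilibrium.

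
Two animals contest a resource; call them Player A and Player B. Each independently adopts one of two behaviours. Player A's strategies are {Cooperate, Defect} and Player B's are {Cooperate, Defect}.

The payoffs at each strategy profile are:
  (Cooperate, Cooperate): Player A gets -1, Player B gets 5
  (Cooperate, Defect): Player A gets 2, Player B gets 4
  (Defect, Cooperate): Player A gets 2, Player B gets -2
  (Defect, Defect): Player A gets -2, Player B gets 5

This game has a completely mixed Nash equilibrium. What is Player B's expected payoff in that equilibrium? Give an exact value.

33/8

First find x, the probability Player A plays Cooperate, from Player B's indifference between Cooperate and Defect: 5x − 2(1−x) = 4x + 5(1−x), giving x = 7/8.
Since Player B is indifferent in equilibrium, Player B's expected payoff equals the payoff from either column against (7/8, 1/8). Using Cooperate: 5(7/8) − 2(1/8) = 33/8.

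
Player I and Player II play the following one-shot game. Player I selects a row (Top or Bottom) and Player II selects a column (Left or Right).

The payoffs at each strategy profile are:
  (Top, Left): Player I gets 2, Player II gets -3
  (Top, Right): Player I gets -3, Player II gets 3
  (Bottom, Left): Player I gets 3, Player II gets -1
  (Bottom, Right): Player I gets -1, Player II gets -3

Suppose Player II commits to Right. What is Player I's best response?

Against Right, Player I earns -3 from Top and -1 from Bottom.
So Bottom is the best response.

Bottom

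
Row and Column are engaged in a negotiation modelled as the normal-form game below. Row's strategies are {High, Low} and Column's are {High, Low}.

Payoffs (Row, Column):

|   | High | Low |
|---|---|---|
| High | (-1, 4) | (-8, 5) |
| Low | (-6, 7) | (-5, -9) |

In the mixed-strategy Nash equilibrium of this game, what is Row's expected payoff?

-43/8

First find q, the probability Column plays High, from Row's indifference between High and Low: −q − 8(1−q) = −6q − 5(1−q), giving q = 3/8.
Since Row is indifferent in equilibrium, Row's expected payoff equals the payoff from either row against (3/8, 5/8). Using High: −(3/8) − 8(5/8) = -43/8.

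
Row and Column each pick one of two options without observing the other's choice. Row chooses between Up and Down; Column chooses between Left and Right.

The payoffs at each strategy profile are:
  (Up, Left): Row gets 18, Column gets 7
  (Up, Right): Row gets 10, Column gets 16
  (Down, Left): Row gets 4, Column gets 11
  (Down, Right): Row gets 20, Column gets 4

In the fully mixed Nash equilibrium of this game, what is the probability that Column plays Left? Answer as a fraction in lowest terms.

Let c be the probability that Column plays Left. In a completely mixed equilibrium, Row must be indifferent between Up and Down.
Row's expected payoff from Up is 18c + 10(1−c); from Down it is 4c + 20(1−c).
Setting these equal: 8c + 10 = −16c + 20, so c = 5/12.

5/12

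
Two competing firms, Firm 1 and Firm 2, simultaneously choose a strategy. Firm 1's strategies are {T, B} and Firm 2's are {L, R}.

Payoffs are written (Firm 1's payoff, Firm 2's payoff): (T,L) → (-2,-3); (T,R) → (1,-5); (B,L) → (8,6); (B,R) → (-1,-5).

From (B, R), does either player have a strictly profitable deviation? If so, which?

Both

Firm 1 at (B, R) earns -1; deviating to T yields 1 — a strict improvement.
Firm 2 earns -5; deviating to L yields 6 — a strict improvement.
Both Firm 1 and Firm 2 have strictly profitable deviations.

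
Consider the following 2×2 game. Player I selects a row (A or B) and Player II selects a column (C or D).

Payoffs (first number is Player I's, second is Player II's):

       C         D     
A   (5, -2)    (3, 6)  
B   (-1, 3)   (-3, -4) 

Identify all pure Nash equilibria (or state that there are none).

(A, D)

(A, C): Player II prefers D (6 > -2) — not an equilibrium.
(A, D): Player I gets 3 ≥ -3 from B, and Player II gets 6 ≥ -2 from C — Nash equilibrium.
(B, C): Player I prefers A (5 > -1) — not an equilibrium.
(B, D): Player I prefers A (3 > -3); Player II prefers C (3 > -4) — not an equilibrium.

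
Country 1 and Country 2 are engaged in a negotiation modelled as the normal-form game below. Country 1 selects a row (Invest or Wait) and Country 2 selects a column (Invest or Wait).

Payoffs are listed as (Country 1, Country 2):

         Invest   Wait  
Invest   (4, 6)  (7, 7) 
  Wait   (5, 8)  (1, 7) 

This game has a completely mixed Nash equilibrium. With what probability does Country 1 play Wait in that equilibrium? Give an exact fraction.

Let p be the probability that Country 1 plays Invest. In a completely mixed equilibrium, Country 2 must be indifferent between Invest and Wait.
Country 2's expected payoff from Invest is 6p + 8(1−p); from Wait it is 7p + 7(1−p).
Setting these equal: −2p + 8 = 7, so p = 1/2.
Therefore Country 1 plays Wait with probability 1 − 1/2 = 1/2.

1/2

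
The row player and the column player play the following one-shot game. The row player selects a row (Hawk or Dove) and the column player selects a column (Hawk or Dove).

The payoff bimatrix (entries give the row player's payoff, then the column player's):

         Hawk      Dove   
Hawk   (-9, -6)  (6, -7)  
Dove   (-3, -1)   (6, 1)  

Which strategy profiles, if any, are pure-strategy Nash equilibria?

(Hawk, Hawk): the row player prefers Dove (-3 > -9) — not an equilibrium.
(Hawk, Dove): the column player prefers Hawk (-6 > -7) — not an equilibrium.
(Dove, Hawk): the column player prefers Dove (1 > -1) — not an equilibrium.
(Dove, Dove): the row player gets 6 ≥ 6 from Hawk, and the column player gets 1 ≥ -1 from Hawk — Nash equilibrium.

(Dove, Dove)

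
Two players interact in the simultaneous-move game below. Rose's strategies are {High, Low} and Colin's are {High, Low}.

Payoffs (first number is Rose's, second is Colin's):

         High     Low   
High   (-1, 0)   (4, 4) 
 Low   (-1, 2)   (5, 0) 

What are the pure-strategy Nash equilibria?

(Low, High)

(High, High): Colin prefers Low (4 > 0) — not an equilibrium.
(High, Low): Rose prefers Low (5 > 4) — not an equilibrium.
(Low, High): Rose gets -1 ≥ -1 from High, and Colin gets 2 ≥ 0 from Low — Nash equilibrium.
(Low, Low): Colin prefers High (2 > 0) — not an equilibrium.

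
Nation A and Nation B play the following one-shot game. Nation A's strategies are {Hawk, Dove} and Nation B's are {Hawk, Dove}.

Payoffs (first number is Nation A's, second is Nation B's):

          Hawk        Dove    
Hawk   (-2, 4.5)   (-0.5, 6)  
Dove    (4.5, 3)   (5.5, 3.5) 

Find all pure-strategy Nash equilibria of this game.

(Dove, Dove)

(Hawk, Hawk): Nation A prefers Dove (4.5 > -2); Nation B prefers Dove (6 > 4.5) — not an equilibrium.
(Hawk, Dove): Nation A prefers Dove (5.5 > -0.5) — not an equilibrium.
(Dove, Hawk): Nation B prefers Dove (3.5 > 3) — not an equilibrium.
(Dove, Dove): Nation A gets 5.5 ≥ -0.5 from Hawk, and Nation B gets 3.5 ≥ 3 from Hawk — Nash equilibrium.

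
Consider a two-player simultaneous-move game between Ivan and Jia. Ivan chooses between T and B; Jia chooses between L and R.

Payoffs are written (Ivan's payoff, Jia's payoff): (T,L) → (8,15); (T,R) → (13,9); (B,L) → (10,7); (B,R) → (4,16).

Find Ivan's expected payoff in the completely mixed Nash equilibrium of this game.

First find y, the probability Jia plays L, from Ivan's indifference between T and B: 8y + 13(1−y) = 10y + 4(1−y), giving y = 9/11.
Since Ivan is indifferent in equilibrium, Ivan's expected payoff equals the payoff from either row against (9/11, 2/11). Using T: 8(9/11) + 13(2/11) = 98/11.

98/11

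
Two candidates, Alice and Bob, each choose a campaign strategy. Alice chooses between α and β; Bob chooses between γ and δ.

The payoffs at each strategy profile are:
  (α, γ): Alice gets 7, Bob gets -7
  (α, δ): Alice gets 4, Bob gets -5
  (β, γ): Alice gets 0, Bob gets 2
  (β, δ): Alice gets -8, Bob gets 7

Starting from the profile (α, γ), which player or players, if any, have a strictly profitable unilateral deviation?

Bob

Alice at (α, γ) earns 7; deviating to β yields 0 — not better.
Bob earns -7; deviating to δ yields -5 — a strict improvement.
Only Bob has a strictly profitable deviation.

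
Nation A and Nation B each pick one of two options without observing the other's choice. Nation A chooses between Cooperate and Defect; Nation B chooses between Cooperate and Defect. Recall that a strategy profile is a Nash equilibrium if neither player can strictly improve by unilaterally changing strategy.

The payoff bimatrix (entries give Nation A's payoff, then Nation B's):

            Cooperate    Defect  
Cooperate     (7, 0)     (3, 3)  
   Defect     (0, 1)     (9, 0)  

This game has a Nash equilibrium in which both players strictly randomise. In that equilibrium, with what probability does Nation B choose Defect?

Let q be the probability that Nation B plays Cooperate. In a completely mixed equilibrium, Nation A must be indifferent between Cooperate and Defect.
Nation A's expected payoff from Cooperate is 7q + 3(1−q); from Defect it is 9(1−q).
Setting these equal: 4q + 3 = −9q + 9, so q = 6/13.
Therefore Nation B plays Defect with probability 1 − 6/13 = 7/13.

7/13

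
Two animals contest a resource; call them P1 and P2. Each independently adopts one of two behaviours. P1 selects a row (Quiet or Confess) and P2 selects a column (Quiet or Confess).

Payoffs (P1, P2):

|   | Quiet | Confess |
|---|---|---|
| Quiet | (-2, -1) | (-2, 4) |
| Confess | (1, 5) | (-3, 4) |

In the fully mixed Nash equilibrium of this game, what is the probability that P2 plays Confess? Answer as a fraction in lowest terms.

Let y be the probability that P2 plays Quiet. In a completely mixed equilibrium, P1 must be indifferent between Quiet and Confess.
P1's expected payoff from Quiet is −2y − 2(1−y); from Confess it is y − 3(1−y).
Setting these equal: -2 = 4y − 3, so y = 1/4.
Therefore P2 plays Confess with probability 1 − 1/4 = 3/4.

3/4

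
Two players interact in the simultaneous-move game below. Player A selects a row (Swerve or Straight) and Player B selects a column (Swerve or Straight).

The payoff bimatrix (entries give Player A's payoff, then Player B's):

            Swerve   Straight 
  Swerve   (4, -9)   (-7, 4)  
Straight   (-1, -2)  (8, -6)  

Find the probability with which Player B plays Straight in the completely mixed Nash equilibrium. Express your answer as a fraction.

Let q be the probability that Player B plays Swerve. In a completely mixed equilibrium, Player A must be indifferent between Swerve and Straight.
Player A's expected payoff from Swerve is 4q − 7(1−q); from Straight it is −q + 8(1−q).
Setting these equal: 11q − 7 = −9q + 8, so q = 3/4.
Therefore Player B plays Straight with probability 1 − 3/4 = 1/4.

1/4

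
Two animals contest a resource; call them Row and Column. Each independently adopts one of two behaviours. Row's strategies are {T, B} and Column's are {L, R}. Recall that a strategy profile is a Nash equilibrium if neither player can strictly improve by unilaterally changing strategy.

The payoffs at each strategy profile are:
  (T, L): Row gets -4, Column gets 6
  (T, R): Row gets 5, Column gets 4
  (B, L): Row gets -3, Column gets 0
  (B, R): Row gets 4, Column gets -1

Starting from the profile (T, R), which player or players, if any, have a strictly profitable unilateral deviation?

Column

Row at (T, R) earns 5; deviating to B yields 4 — not better.
Column earns 4; deviating to L yields 6 — a strict improvement.
Only Column has a strictly profitable deviation.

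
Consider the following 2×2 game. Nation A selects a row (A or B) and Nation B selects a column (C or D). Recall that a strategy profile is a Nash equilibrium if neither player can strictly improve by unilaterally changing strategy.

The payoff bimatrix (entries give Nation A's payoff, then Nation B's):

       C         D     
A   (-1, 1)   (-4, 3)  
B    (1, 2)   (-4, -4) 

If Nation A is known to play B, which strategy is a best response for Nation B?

C

Against B, Nation B earns 2 from C and -4 from D.
So C is the best response.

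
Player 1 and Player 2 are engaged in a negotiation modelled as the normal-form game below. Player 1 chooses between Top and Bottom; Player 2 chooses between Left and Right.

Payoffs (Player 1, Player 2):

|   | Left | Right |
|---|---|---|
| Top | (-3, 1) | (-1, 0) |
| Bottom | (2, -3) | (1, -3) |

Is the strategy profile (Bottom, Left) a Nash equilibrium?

At (Bottom, Left), Player 1 earns 2; switching to Top would give -3, so Player 1 has no profitable deviation.
Player 2 earns -3; switching to Right would give -3, so Player 2 has no profitable deviation.
Neither player can gain by a unilateral deviation, so this profile is a Nash equilibrium.

Yes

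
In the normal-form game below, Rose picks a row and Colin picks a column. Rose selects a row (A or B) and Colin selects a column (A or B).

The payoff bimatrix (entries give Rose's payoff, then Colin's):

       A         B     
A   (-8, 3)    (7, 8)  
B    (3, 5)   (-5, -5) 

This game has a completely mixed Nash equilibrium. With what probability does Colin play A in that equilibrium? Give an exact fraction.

12/23

Let q be the probability that Colin plays A. In a completely mixed equilibrium, Rose must be indifferent between A and B.
Rose's expected payoff from A is −8q + 7(1−q); from B it is 3q − 5(1−q).
Setting these equal: −15q + 7 = 8q − 5, so q = 12/23.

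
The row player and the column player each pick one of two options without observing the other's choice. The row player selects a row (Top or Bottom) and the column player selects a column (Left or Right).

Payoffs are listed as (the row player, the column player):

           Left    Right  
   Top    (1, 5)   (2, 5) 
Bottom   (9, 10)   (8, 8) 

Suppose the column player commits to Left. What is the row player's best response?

Against Left, the row player earns 1 from Top and 9 from Bottom.
So Bottom is the best response.

Bottom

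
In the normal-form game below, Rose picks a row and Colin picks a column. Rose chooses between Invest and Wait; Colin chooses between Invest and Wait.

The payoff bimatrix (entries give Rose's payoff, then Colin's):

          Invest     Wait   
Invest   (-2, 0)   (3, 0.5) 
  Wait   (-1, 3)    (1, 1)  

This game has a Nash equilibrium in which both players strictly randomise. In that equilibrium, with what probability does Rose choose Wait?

1/5

Let r be the probability that Rose plays Invest. In a completely mixed equilibrium, Colin must be indifferent between Invest and Wait.
Colin's expected payoff from Invest is 3(1−r); from Wait it is 0.5r + (1−r).
Setting these equal: −3r + 3 = −0.5r + 1, so r = 4/5.
Therefore Rose plays Wait with probability 1 − 4/5 = 1/5.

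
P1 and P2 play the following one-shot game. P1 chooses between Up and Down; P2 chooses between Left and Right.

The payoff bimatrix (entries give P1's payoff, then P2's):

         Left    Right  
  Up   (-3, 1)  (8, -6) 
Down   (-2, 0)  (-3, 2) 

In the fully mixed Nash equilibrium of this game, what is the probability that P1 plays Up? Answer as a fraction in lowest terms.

2/9

Let x be the probability that P1 plays Up. In a completely mixed equilibrium, P2 must be indifferent between Left and Right.
P2's expected payoff from Left is x; from Right it is −6x + 2(1−x).
Setting these equal: x = −8x + 2, so x = 2/9.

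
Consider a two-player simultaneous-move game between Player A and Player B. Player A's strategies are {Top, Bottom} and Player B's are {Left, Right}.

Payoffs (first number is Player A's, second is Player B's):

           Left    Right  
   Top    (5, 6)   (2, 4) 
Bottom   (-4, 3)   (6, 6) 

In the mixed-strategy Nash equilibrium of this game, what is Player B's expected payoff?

First find p, the probability Player A plays Top, from Player B's indifference between Left and Right: 6p + 3(1−p) = 4p + 6(1−p), giving p = 3/5.
Since Player B is indifferent in equilibrium, Player B's expected payoff equals the payoff from either column against (3/5, 2/5). Using Left: 6(3/5) + 3(2/5) = 24/5.

24/5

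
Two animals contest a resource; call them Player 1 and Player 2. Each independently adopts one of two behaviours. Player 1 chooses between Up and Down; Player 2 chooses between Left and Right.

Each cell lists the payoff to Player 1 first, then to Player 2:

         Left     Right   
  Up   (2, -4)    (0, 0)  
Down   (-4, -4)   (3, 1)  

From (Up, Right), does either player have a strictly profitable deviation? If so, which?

Player 1

Player 1 at (Up, Right) earns 0; deviating to Down yields 3 — a strict improvement.
Player 2 earns 0; deviating to Left yields -4 — not better.
Only Player 1 has a strictly profitable deviation.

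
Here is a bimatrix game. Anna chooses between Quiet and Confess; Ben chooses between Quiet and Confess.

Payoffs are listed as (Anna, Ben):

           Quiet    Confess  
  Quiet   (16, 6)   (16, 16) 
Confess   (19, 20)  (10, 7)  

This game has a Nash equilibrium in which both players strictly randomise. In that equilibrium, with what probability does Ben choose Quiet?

2/3

Let c be the probability that Ben plays Quiet. In a completely mixed equilibrium, Anna must be indifferent between Quiet and Confess.
Anna's expected payoff from Quiet is 16c + 16(1−c); from Confess it is 19c + 10(1−c).
Setting these equal: 16 = 9c + 10, so c = 2/3.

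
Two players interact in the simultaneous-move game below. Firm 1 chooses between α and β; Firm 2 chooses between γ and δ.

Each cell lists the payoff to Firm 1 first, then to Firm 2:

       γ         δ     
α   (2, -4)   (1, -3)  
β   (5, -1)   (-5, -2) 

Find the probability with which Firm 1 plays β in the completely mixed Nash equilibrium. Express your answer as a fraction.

1/2

Let x be the probability that Firm 1 plays α. In a completely mixed equilibrium, Firm 2 must be indifferent between γ and δ.
Firm 2's expected payoff from γ is −4x − (1−x); from δ it is −3x − 2(1−x).
Setting these equal: −3x − 1 = −x − 2, so x = 1/2.
Therefore Firm 1 plays β with probability 1 − 1/2 = 1/2.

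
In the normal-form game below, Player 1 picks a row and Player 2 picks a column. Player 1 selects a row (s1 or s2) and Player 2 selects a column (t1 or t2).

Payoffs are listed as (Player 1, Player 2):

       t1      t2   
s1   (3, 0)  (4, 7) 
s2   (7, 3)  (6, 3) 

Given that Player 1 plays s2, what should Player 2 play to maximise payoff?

either — both t1 and t2 are best responses

Against s2, Player 2 earns 3 from t1 and 3 from t2.
So either strategy is a best response.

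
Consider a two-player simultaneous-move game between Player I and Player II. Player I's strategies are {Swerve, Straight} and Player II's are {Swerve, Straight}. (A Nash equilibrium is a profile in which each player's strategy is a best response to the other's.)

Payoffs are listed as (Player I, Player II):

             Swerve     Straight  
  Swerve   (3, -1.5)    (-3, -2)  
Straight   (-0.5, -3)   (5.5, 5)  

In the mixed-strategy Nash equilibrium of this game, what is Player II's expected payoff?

First find p, the probability Player I plays Swerve, from Player II's indifference between Swerve and Straight: −1.5p − 3(1−p) = −2p + 5(1−p), giving p = 16/17.
Since Player II is indifferent in equilibrium, Player II's expected payoff equals the payoff from either column against (16/17, 1/17). Using Swerve: −1.5(16/17) − 3(1/17) = -27/17.

-27/17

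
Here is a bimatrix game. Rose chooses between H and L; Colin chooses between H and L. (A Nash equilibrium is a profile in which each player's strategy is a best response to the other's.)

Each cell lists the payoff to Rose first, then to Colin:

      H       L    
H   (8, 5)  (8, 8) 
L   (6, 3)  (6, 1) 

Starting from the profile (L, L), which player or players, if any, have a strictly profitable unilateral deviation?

Rose at (L, L) earns 6; deviating to H yields 8 — a strict improvement.
Colin earns 1; deviating to H yields 3 — a strict improvement.
Both Rose and Colin have strictly profitable deviations.

Both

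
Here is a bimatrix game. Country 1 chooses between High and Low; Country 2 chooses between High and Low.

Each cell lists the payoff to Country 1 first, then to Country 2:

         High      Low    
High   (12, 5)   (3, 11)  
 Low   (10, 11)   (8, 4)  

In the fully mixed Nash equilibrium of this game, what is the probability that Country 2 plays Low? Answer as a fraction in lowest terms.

Let c be the probability that Country 2 plays High. In a completely mixed equilibrium, Country 1 must be indifferent between High and Low.
Country 1's expected payoff from High is 12c + 3(1−c); from Low it is 10c + 8(1−c).
Setting these equal: 9c + 3 = 2c + 8, so c = 5/7.
Therefore Country 2 plays Low with probability 1 − 5/7 = 2/7.

2/7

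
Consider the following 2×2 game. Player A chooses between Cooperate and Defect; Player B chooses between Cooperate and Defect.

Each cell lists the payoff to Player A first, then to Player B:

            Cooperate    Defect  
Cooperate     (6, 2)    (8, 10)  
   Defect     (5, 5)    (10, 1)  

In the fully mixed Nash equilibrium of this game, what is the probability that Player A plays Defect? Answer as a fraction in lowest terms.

Let p be the probability that Player A plays Cooperate. In a completely mixed equilibrium, Player B must be indifferent between Cooperate and Defect.
Player B's expected payoff from Cooperate is 2p + 5(1−p); from Defect it is 10p + (1−p).
Setting these equal: −3p + 5 = 9p + 1, so p = 1/3.
Therefore Player A plays Defect with probability 1 − 1/3 = 2/3.

2/3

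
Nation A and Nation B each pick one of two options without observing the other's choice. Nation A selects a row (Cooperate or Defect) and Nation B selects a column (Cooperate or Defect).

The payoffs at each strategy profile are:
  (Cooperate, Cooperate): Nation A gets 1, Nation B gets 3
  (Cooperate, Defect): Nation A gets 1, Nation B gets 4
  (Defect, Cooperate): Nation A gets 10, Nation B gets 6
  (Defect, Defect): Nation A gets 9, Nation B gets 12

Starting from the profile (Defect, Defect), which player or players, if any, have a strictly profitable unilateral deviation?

Nation A at (Defect, Defect) earns 9; deviating to Cooperate yields 1 — not better.
Nation B earns 12; deviating to Cooperate yields 6 — not better.
Neither player can strictly improve; the profile is a Nash equilibrium.

Neither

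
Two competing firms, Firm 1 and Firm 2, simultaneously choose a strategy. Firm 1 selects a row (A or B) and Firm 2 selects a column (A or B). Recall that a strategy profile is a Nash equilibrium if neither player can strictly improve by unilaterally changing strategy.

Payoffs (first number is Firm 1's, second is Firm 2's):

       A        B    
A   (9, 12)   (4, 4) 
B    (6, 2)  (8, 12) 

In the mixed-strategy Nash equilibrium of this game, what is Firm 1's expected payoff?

First find q, the probability Firm 2 plays A, from Firm 1's indifference between A and B: 9q + 4(1−q) = 6q + 8(1−q), giving q = 4/7.
Since Firm 1 is indifferent in equilibrium, Firm 1's expected payoff equals the payoff from either row against (4/7, 3/7). Using A: 9(4/7) + 4(3/7) = 48/7.

48/7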